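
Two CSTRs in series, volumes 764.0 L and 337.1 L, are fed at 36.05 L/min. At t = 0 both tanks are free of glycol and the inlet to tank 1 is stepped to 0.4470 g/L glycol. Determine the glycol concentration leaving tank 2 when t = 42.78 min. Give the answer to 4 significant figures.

0.3444 g/L

Each tank obeys Vᵢ dCᵢ/dt = Q(Cᵢ₋₁ − Cᵢ), so τᵢ = Vᵢ/Q.
τ₁ = 764.0/36.05 = 21.1928 min; τ₂ = 337.1/36.05 = 9.35090 min.
Solving the cascade with C₁(0)=C₂(0)=0 gives C₂(t) = C_in[1 − (τ₁ e^(−t/τ₁) − τ₂ e^(−t/τ₂))/(τ₁ − τ₂)].
At t = 42.78: e^(−t/τ₁) = 0.132840, e^(−t/τ₂) = 0.0103067.
C₂ = 0.4470·[1 − (21.1928·0.132840 − 9.35090·0.0103067)/(11.8419)] = 0.4470·0.770402 = 0.344370 g/L.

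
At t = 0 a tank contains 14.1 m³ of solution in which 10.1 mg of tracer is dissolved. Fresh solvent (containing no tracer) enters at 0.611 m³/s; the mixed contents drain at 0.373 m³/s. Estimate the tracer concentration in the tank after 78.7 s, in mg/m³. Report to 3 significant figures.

Total volume: dV/dt = Q_in − Q_out = 0.23800 m³/s, so V(t) = 14.1 + 0.23800 t and V(78.7) = 32.831 m³.
Solute balance: dm/dt = 0 − Q_out C = −Q_out m/V(t).
Separate: dm/m = −Q_out dt/V(t) ⇒ ln(m/m₀) = −(Q_out/(Q_in−Q_out)) ln(V/V₀).
m = m₀ (V₀/V)^(Q_out/(Q_in−Q_out)) = 10.1 × (14.1/32.831)^(1.5672) = 2.6857 mg.
C = m/V = 2.6857/32.831 = 0.081804 mg/m³.

0.0818 mg/m³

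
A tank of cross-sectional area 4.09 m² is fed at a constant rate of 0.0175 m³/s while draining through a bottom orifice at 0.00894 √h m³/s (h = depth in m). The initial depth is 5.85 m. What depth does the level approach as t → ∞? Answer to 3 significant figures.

A dh/dt = Q_in − 0.00894 √h. Steady state requires inflow = outflow:
Q_in = 0.00894 √h_ss ⇒ √h_ss = 0.0175/0.00894 = 1.9575.
h_ss = 1.9575² = 3.8318 m. (Since h₀ = 5.85 m > h_ss, the level will fall toward this value.)

3.83 m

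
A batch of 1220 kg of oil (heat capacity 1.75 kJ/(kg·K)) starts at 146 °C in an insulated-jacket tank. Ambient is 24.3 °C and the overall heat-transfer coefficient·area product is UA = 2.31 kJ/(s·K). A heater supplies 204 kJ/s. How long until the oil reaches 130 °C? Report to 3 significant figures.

Lumped-capacitance energy balance: M c_p dT/dt = UA(T_amb − T) + Q̇.
τ = M c_p/UA = 924.24 s; T_ss = T_amb + Q̇/UA = 24.3 + 204/2.31 = 112.61 °C.
T(t) = T_ss + (T₀ − T_ss)e^(−t/τ); set T = 130:
t = −τ ln[(T − T_ss)/(T₀ − T_ss)] = −924.24 · ln(0.52079) = 602.98 s.

603 s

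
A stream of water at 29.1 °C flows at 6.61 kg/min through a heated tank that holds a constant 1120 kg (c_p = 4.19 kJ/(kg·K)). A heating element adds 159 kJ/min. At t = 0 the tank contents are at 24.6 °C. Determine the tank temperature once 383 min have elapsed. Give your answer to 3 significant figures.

33.8 °C

Unsteady energy balance on the tank contents: M c_p dT/dt = ṁ c_p (T_in − T) + 159.
Rearrange: dT/dt = (T_ss − T)/τ with τ = M/ṁ = 169.44 min and T_ss = T_in + Q̇/(ṁ c_p) = 34.841 °C.
T approaches T_ss exponentially: T(t) = T_ss + (T₀ − T_ss) e^(−t/τ).
T(383) = 34.841 + (-10.241)·e^(−383/169.44) = 34.841 + (-10.241)·0.10431 = 33.773 °C.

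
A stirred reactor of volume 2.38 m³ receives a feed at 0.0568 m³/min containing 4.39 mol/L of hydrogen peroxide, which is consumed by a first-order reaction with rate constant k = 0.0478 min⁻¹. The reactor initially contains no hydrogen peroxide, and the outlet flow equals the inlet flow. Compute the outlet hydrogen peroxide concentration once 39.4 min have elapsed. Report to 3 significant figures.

V dC/dt = Q(C_in − C) − k V C.
dC/dt = (Q/V) C_in − (Q/V + k) C; effective rate a = Q/V + k = 0.023866 + 0.0478 = 0.071666 min⁻¹.
C_ss = Q C_in/(Q + kV) = 1.4619 mol/L; C(t) = C_ss + (C₀ − C_ss) e^(−a t).
C(39.4) = 1.4619 + (-1.4619)·e^(−0.071666·39.4) = 1.4619 + (-1.4619)·0.059390 = 1.3751 mol/L.

1.38 mol/L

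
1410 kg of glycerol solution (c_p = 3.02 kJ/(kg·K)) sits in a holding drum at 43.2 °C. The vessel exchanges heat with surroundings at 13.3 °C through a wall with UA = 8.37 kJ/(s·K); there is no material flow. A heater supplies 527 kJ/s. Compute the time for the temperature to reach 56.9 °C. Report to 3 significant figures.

Energy balance: M c_p dT/dt = −UA(T − T_amb) + Q̇.
τ = M c_p/UA = 508.75 s; T_ss = T_amb + Q̇/UA = 13.3 + 527/8.37 = 76.263 °C.
T(t) = T_ss + (T₀ − T_ss)e^(−t/τ); set T = 56.9:
t = −τ ln[(T − T_ss)/(T₀ − T_ss)] = −508.75 · ln(0.58564) = 272.21 s.

272 s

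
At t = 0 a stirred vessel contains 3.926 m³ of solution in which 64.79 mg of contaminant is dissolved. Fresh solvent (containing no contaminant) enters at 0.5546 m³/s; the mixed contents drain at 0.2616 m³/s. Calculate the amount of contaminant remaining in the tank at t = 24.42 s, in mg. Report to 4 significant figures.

25.65 mg

Let m(t) be the amount of contaminant. Volume: V(t) = V₀ + (Q_in − Q_out) t = 3.926 + 0.293000 t; V(24.42) = 11.0811 m³.
Species balance (pure solvent in): dm/dt = −Q_out · m/V(t).
Separate: dm/m = −Q_out dt/V(t) ⇒ ln(m/m₀) = −(Q_out/(Q_in−Q_out)) ln(V/V₀).
m = m₀ (V₀/V)^(Q_out/(Q_in−Q_out)) = 64.79 × (3.926/11.0811)^(0.892833) = 25.6549 mg.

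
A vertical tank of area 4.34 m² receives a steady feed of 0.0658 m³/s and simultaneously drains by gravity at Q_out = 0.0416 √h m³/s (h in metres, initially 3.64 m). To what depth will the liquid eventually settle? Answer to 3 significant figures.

2.50 m

Level balance: A dh/dt = 0.0658 − 0.0416 √h. Setting dh/dt = 0:
Q_in = 0.0416 √h_ss ⇒ √h_ss = 0.0658/0.0416 = 1.5817.
h_ss = 1.5817² = 2.5019 m. (Since h₀ = 3.64 m > h_ss, the level will fall toward this value.)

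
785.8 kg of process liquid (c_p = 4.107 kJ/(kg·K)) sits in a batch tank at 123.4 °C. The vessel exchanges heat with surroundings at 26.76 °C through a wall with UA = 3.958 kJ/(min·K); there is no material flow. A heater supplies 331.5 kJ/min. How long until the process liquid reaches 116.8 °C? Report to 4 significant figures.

585.3 min

Lumped-capacitance energy balance: M c_p dT/dt = UA(T_amb − T) + Q̇.
τ = M c_p/UA = 815.382 min; T_ss = T_amb + Q̇/UA = 26.76 + 331.5/3.958 = 110.514 °C.
T(t) = T_ss + (T₀ − T_ss)e^(−t/τ); set T = 116.8:
t = −τ ln[(T − T_ss)/(T₀ − T_ss)] = −815.382 · ln(0.487799) = 585.322 min.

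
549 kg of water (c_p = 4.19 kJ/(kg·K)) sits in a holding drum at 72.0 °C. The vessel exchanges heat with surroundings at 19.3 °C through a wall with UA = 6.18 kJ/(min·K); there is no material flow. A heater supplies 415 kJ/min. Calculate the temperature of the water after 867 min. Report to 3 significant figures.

85.0 °C

Lumped-capacitance energy balance: M c_p dT/dt = UA(T_amb − T) + Q̇.
dT/dt = (T_ss − T)/τ with T_ss = T_amb + Q̇/UA = 19.3 + 415/6.18 = 86.452 °C, τ = M c_p/UA = 549·4.19/6.18 = 372.22 min.
Solution: T(t) = T_ss + (T₀ − T_ss) e^(−t/τ).
T(867) = 86.452 + (-14.452)·0.097366 = 85.045 °C.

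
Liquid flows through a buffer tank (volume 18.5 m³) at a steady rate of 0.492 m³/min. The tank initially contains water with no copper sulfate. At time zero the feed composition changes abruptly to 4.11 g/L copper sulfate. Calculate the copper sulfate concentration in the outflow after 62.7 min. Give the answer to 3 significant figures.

Accumulation = in − out for the solute gives V dC/dt = Q(C_in − C).
Rewrite as dC/dt + C/τ = C_in/τ, τ = V/Q = 37.602 min.
C approaches C_in exponentially: C(t) = C_in + (C₀ − C_in) e^(−t/τ).
C(62.7) = 4.11 + (0 − 4.11)·e^(−62.7/37.602) = 4.11 + (-4.1100)·0.18872 = 3.3344 g/L.

3.33 g/L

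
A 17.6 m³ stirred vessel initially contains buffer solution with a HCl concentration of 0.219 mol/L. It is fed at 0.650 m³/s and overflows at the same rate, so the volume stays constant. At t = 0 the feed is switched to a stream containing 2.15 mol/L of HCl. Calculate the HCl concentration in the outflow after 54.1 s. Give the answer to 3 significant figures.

1.89 mol/L

Unsteady species balance (constant V, well mixed): V dC/dt = Q(C_in − C).
Rewrite as dC/dt + C/τ = C_in/τ, τ = V/Q = 27.077 s.
Integrating: C(t) = C_in + (C₀ − C_in) e^(−t/τ).
C(54.1) = 2.15 + (0.219 − 2.15)·e^(−54.1/27.077) = 2.15 + (-1.9310)·0.13560 = 1.8881 mol/L.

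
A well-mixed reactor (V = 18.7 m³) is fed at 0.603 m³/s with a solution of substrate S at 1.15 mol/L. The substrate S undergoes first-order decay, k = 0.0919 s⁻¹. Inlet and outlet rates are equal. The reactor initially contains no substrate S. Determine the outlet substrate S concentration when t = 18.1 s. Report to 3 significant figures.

0.267 mol/L

Accumulation = in − out − consumed: V dC/dt = Q C_in − Q C − k V C.
dC/dt = (Q/V) C_in − (Q/V + k) C; effective rate a = Q/V + k = 0.032246 + 0.0919 = 0.12415 s⁻¹.
C_ss = Q C_in/(Q + kV) = 0.29870 mol/L; C(t) = C_ss + (C₀ − C_ss) e^(−a t).
C(18.1) = 0.29870 + (-0.29870)·e^(−0.12415·18.1) = 0.29870 + (-0.29870)·0.10571 = 0.26713 mol/L.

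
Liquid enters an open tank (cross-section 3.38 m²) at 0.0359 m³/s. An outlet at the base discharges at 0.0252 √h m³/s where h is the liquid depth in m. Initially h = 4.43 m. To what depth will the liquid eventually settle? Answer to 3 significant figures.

Volume balance on the tank: A dh/dt = Q_in − 0.0252 √h. At steady state dh/dt = 0:
Q_in = 0.0252 √h_ss ⇒ √h_ss = 0.0359/0.0252 = 1.4246.
h_ss = 1.4246² = 2.0295 m. (Since h₀ = 4.43 m > h_ss, the level will fall toward this value.)

2.03 m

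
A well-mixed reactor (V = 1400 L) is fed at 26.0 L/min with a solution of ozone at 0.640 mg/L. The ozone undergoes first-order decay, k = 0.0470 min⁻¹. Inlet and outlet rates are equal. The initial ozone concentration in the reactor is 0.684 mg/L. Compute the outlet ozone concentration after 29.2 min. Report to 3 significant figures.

V dC/dt = Q(C_in − C) − k V C.
This is linear with rate a = Q/V + k = 0.065571 min⁻¹.
C_ss = Q C_in/(Q + kV) = 0.18126 mg/L; C(t) = C_ss + (C₀ − C_ss) e^(−a t).
C(29.2) = 0.18126 + (0.50274)·e^(−0.065571·29.2) = 0.18126 + (0.50274)·0.14739 = 0.25536 mg/L.

0.255 mg/L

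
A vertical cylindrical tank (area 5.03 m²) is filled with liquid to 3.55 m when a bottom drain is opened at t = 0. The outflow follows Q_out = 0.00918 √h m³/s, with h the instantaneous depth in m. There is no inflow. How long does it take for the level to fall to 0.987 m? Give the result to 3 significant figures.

With no inflow, A dh/dt = −0.00918 √h.
This is separable: 2 d(√h)/dt = −0.00918/A, so √h = √h₀ − (0.00918/(2A)) t.
t = 2A(√h₀ − √h)/0.00918 = 2·5.03·(√3.55 − √0.987)/0.00918
  = 10.060 × (1.8841 − 0.99348) / 0.00918 = 976.05 s.

976 s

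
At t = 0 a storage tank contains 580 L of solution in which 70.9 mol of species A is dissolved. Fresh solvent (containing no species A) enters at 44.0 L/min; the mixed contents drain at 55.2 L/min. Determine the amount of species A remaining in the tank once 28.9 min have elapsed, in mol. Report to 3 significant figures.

Let m(t) be the amount of species A. Volume: V(t) = V₀ + (Q_in − Q_out) t = 580 − 11.200 t; V(28.9) = 256.32 L.
No species A enters, so dm/dt = −Q_out · (m/V).
Separate: dm/m = −Q_out dt/V(t) ⇒ ln(m/m₀) = −(Q_out/(Q_in−Q_out)) ln(V/V₀).
m = m₀ (V₀/V)^(Q_out/(Q_in−Q_out)) = 70.9 × (580/256.32)^(-4.9286) = 1.2669 mol.

1.27 mol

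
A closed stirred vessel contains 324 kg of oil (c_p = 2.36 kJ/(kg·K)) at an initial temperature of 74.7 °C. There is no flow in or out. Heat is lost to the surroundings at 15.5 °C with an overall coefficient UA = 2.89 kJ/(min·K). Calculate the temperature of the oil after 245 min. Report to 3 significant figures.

Lumped-capacitance energy balance: M c_p dT/dt = UA(T_amb − T).
dT/dt = (T_ss − T)/τ with T_ss = T_amb = 15.500 °C, τ = M c_p/UA = 324·2.36/2.89 = 264.58 min.
T approaches T_ss exponentially: T(t) = T_ss + (T₀ − T_ss) e^(−t/τ).
T(245) = 15.500 + (59.200)·0.39614 = 38.951 °C.

39.0 °C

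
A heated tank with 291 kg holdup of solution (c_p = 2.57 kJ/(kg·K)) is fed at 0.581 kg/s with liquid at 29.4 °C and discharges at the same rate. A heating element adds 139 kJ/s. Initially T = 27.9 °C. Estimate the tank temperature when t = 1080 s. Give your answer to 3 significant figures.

112 °C

M c_p dT/dt = ṁ c_p (T_in − T) + Q̇.
Rearrange: dT/dt = (T_ss − T)/τ with τ = M/ṁ = 500.86 s and T_ss = T_in + Q̇/(ṁ c_p) = 122.49 °C.
Integrating: T(t) = T_ss + (T₀ − T_ss) e^(−t/τ).
T(1080) = 122.49 + (-94.591)·e^(−1080/500.86) = 122.49 + (-94.591)·0.11575 = 111.54 °C.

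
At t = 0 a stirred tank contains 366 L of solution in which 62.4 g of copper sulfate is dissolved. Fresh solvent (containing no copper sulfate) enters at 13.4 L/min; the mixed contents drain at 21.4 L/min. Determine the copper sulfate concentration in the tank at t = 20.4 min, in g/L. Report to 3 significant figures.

0.0634 g/L

Let m(t) be the amount of copper sulfate. Volume: V(t) = V₀ + (Q_in − Q_out) t = 366 − 8.0000 t; V(20.4) = 202.80 L.
Species balance (pure solvent in): dm/dt = −Q_out · m/V(t).
Separate: dm/m = −Q_out dt/V(t) ⇒ ln(m/m₀) = −(Q_out/(Q_in−Q_out)) ln(V/V₀).
m = m₀ (V₀/V)^(Q_out/(Q_in−Q_out)) = 62.4 × (366/202.80)^(-2.6750) = 12.861 g.
C = m/V = 12.861/202.80 = 0.063418 g/L.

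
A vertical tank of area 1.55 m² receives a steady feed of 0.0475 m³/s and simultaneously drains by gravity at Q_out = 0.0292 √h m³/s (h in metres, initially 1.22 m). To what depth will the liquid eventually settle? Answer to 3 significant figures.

A dh/dt = Q_in − 0.0292 √h. Steady state requires inflow = outflow:
Q_in = 0.0292 √h_ss ⇒ √h_ss = 0.0475/0.0292 = 1.6267.
h_ss = 1.6267² = 2.6462 m. (Since h₀ = 1.22 m < h_ss, the level will rise toward this value.)

2.65 m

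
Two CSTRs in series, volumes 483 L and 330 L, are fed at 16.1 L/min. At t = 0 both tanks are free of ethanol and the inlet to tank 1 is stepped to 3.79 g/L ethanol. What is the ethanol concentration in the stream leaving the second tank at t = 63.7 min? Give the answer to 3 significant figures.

2.72 g/L

Species balance on tank i: dCᵢ/dt = (Cᵢ₋₁ − Cᵢ)/τᵢ with τᵢ = Vᵢ/Q.
τ₁ = 483/16.1 = 30.000 min; τ₂ = 330/16.1 = 20.497 min.
Solving the cascade with C₁(0)=C₂(0)=0 gives C₂(t) = C_in[1 − (τ₁ e^(−t/τ₁) − τ₂ e^(−t/τ₂))/(τ₁ − τ₂)].
At t = 63.7: e^(−t/τ₁) = 0.11963, e^(−t/τ₂) = 0.044700.
C₂ = 3.79·[1 − (30.000·0.11963 − 20.497·0.044700)/(9.5031)] = 3.79·0.71875 = 2.7241 g/L.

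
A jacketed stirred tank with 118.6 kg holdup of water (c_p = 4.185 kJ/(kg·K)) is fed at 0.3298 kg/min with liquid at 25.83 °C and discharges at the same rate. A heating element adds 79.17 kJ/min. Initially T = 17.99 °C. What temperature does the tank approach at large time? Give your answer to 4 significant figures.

M c_p dT/dt = ṁ c_p (T_in − T) + Q̇.
At steady state dT/dt = 0 ⇒ T_ss = T_in + Q̇/(ṁ c_p) = 25.83 + 79.17/(0.3298·4.185) = 83.1907 °C.

83.19 °C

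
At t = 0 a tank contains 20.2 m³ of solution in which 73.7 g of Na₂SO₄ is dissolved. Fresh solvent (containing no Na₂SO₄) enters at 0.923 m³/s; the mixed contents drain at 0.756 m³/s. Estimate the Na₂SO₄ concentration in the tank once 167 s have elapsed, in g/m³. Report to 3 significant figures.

0.0302 g/m³

Let m(t) be the amount of Na₂SO₄. Volume: V(t) = V₀ + (Q_in − Q_out) t = 20.2 + 0.16700 t; V(167) = 48.089 m³.
Solute balance: dm/dt = 0 − Q_out C = −Q_out m/V(t).
dm/m = −Q_out dt/(V₀ + 0.16700 t); integrating gives ln(m/m₀) = −(Q_out/(Q_in−Q_out)) ln(V/V₀).
m = m₀ (V₀/V)^(Q_out/(Q_in−Q_out)) = 73.7 × (20.2/48.089)^(4.5269) = 1.4528 g.
C = m/V = 1.4528/48.089 = 0.030210 g/m³.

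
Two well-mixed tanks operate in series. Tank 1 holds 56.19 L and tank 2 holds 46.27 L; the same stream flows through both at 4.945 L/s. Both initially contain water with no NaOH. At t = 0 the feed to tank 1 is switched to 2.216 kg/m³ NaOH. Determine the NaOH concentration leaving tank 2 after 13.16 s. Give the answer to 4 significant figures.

Species balance on tank i: dCᵢ/dt = (Cᵢ₋₁ − Cᵢ)/τᵢ with τᵢ = Vᵢ/Q.
τ₁ = 56.19/4.945 = 11.3630 s; τ₂ = 46.27/4.945 = 9.35693 s.
Solving the cascade with C₁(0)=C₂(0)=0 gives C₂(t) = C_in[1 − (τ₁ e^(−t/τ₁) − τ₂ e^(−t/τ₂))/(τ₁ − τ₂)].
At t = 13.16: e^(−t/τ₁) = 0.314068, e^(−t/τ₂) = 0.245013.
C₂ = 2.216·[1 − (11.3630·0.314068 − 9.35693·0.245013)/(2.00607)] = 2.216·0.363837 = 0.806262 kg/m³.

0.8063 kg/m³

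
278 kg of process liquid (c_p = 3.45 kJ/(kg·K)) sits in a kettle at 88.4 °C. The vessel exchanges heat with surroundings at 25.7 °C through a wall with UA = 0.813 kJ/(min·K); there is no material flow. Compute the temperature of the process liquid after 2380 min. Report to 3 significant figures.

Lumped-capacitance energy balance: M c_p dT/dt = UA(T_amb − T).
dT/dt = (T_ss − T)/τ with T_ss = T_amb = 25.700 °C, τ = M c_p/UA = 278·3.45/0.813 = 1179.7 min.
Integrating: T(t) = T_ss + (T₀ − T_ss) e^(−t/τ).
T(2380) = 25.700 + (62.700)·0.13299 = 34.039 °C.

34.0 °C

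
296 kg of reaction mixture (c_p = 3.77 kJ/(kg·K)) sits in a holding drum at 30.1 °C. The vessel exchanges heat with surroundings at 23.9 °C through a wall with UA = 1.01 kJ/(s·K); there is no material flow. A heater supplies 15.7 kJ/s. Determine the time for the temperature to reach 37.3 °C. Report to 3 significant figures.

1630 s

Lumped-capacitance energy balance: M c_p dT/dt = UA(T_amb − T) + Q̇.
τ = M c_p/UA = 1104.9 s; T_ss = T_amb + Q̇/UA = 23.9 + 15.7/1.01 = 39.445 °C.
T(t) = T_ss + (T₀ − T_ss)e^(−t/τ); set T = 37.3:
t = −τ ln[(T − T_ss)/(T₀ − T_ss)] = −1104.9 · ln(0.22950) = 1626.2 s.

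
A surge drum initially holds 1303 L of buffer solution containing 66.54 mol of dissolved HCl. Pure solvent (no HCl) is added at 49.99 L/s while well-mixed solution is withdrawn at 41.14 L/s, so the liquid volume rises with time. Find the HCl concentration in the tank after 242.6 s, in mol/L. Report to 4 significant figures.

Total volume: dV/dt = Q_in − Q_out = 8.85000 L/s, so V(t) = 1303 + 8.85000 t and V(242.6) = 3450.01 L.
No HCl enters, so dm/dt = −Q_out · (m/V).
dm/m = −Q_out dt/(V₀ + 8.85000 t); integrating gives ln(m/m₀) = −(Q_out/(Q_in−Q_out)) ln(V/V₀).
m = m₀ (V₀/V)^(Q_out/(Q_in−Q_out)) = 66.54 × (1303/3450.01)^(4.64859) = 0.719958 mol.
C = m/V = 0.719958/3450.01 = 0.000208683 mol/L.

0.0002087 mol/L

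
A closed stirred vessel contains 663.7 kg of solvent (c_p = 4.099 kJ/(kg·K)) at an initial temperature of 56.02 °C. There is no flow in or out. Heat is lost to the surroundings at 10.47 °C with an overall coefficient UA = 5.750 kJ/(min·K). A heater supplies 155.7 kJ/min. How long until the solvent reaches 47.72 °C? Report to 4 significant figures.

Lumped-capacitance energy balance: M c_p dT/dt = UA(T_amb − T) + Q̇.
τ = M c_p/UA = 473.132 min; T_ss = T_amb + Q̇/UA = 10.47 + 155.7/5.750 = 37.5483 °C.
T(t) = T_ss + (T₀ − T_ss)e^(−t/τ); set T = 47.72:
t = −τ ln[(T − T_ss)/(T₀ − T_ss)] = −473.132 · ln(0.550665) = 282.284 min.

282.3 min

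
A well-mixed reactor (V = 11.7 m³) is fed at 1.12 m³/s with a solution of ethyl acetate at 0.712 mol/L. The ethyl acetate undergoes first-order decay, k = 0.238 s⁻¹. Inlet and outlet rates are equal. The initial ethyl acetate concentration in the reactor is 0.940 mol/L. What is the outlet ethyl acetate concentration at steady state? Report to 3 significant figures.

0.204 mol/L

Accumulation = in − out − consumed: V dC/dt = Q C_in − Q C − k V C.
At steady state: 0 = Q C_in − (Q + kV) C_ss, so C_ss = Q C_in/(Q + kV).
C_ss = 1.12·0.712/(1.12 + 0.238·11.7) = 0.79744/3.9046 = 0.20423 mol/L.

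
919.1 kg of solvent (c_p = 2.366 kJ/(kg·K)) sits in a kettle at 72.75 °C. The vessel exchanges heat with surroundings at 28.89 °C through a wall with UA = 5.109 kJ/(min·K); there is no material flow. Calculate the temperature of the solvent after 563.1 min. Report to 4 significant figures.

Lumped-capacitance energy balance: M c_p dT/dt = UA(T_amb − T).
dT/dt = (T_ss − T)/τ with T_ss = T_amb = 28.8900 °C, τ = M c_p/UA = 919.1·2.366/5.109 = 425.639 min.
Solution: T(t) = T_ss + (T₀ − T_ss) e^(−t/τ).
T(563.1) = 28.8900 + (43.8600)·0.266348 = 40.5720 °C.

40.57 °C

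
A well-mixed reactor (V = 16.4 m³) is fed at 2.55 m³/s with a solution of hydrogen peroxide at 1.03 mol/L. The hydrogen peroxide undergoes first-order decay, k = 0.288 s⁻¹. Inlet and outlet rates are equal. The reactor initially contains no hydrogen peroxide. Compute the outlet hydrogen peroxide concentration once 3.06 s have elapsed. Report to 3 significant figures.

Accumulation = in − out − consumed: V dC/dt = Q C_in − Q C − k V C.
This is linear with rate a = Q/V + k = 0.44349 s⁻¹.
C_ss = Q C_in/(Q + kV) = 0.36112 mol/L; C(t) = C_ss + (C₀ − C_ss) e^(−a t).
C(3.06) = 0.36112 + (-0.36112)·e^(−0.44349·3.06) = 0.36112 + (-0.36112)·0.25741 = 0.26816 mol/L.

0.268 mol/L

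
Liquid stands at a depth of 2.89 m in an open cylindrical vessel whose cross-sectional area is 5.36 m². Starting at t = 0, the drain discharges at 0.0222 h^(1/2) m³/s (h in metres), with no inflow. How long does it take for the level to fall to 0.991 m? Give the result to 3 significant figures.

340 s

A dh/dt = −Q_out = −0.0222 √h.
Separate and integrate: 2(√h − √h₀) = −(0.0222/A) t.
t = 2A(√h₀ − √h)/0.0222 = 2·5.36·(√2.89 − √0.991)/0.0222
  = 10.720 × (1.7000 − 0.99549) / 0.0222 = 340.20 s.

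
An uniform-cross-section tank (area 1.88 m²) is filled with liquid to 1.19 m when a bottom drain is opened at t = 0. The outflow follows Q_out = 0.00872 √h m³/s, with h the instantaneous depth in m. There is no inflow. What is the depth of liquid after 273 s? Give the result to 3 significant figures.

Unsteady balance on liquid volume: A dh/dt = −0.00872 √h.
Separate and integrate: 2(√h − √h₀) = −(0.00872/A) t.
√h = √1.19 − 0.00872·273/(2·1.88) = 1.0909 − 0.63313 = 0.45774.
h = 0.45774² = 0.20953 m.

0.210 m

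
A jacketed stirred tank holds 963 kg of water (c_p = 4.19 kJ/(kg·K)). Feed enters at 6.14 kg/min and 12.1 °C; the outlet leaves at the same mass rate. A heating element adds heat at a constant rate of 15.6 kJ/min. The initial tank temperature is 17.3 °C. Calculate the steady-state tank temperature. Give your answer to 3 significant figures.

M c_p dT/dt = ṁ c_p (T_in − T) + Q̇.
At steady state dT/dt = 0 ⇒ T_ss = T_in + Q̇/(ṁ c_p) = 12.1 + 15.6/(6.14·4.19) = 12.706 °C.

12.7 °C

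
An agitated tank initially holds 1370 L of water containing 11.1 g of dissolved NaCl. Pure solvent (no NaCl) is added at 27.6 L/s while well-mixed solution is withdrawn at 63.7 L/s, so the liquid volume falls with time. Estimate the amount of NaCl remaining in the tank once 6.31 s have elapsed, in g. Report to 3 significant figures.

Total volume: dV/dt = Q_in − Q_out = -36.100 L/s, so V(t) = 1370 − 36.100 t and V(6.31) = 1142.2 L.
Species balance (pure solvent in): dm/dt = −Q_out · m/V(t).
dm/m = −Q_out dt/(V₀ − 36.100 t); integrating gives ln(m/m₀) = −(Q_out/(Q_in−Q_out)) ln(V/V₀).
m = m₀ (V₀/V)^(Q_out/(Q_in−Q_out)) = 11.1 × (1370/1142.2)^(-1.7645) = 8.0532 g.

8.05 g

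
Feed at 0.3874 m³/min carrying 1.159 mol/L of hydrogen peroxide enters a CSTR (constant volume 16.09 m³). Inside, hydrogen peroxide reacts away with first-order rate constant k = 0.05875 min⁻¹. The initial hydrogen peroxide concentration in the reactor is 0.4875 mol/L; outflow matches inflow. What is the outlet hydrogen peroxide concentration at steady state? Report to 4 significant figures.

0.3369 mol/L

Accumulation = in − out − consumed: V dC/dt = Q C_in − Q C − k V C.
At steady state: 0 = Q C_in − (Q + kV) C_ss, so C_ss = Q C_in/(Q + kV).
C_ss = 0.3874·1.159/(0.3874 + 0.05875·16.09) = 0.448997/1.33269 = 0.336911 mol/L.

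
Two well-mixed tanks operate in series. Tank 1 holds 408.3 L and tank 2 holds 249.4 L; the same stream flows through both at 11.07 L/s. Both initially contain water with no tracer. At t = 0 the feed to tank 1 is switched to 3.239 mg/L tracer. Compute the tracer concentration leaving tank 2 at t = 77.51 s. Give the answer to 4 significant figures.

Time constants: τᵢ = Vᵢ/Q for each well-mixed tank.
τ₁ = 408.3/11.07 = 36.8835 s; τ₂ = 249.4/11.07 = 22.5294 s.
Solving the cascade with C₁(0)=C₂(0)=0 gives C₂(t) = C_in[1 − (τ₁ e^(−t/τ₁) − τ₂ e^(−t/τ₂))/(τ₁ − τ₂)].
At t = 77.51: e^(−t/τ₁) = 0.122275, e^(−t/τ₂) = 0.0320519.
C₂ = 3.239·[1 − (36.8835·0.122275 − 22.5294·0.0320519)/(14.3541)] = 3.239·0.736116 = 2.38428 mg/L.

2.384 mg/L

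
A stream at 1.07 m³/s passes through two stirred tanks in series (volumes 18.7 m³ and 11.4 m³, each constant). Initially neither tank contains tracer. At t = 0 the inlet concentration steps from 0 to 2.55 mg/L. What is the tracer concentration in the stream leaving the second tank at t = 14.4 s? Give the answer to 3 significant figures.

0.715 mg/L

Species balance on tank i: dCᵢ/dt = (Cᵢ₋₁ − Cᵢ)/τᵢ with τᵢ = Vᵢ/Q.
τ₁ = 18.7/1.07 = 17.477 s; τ₂ = 11.4/1.07 = 10.654 s.
Tank 1: C₁ = C_in(1 − e^(−t/τ₁)). Tank 2 (τ₁ ≠ τ₂): C₂ = C_in[1 − (τ₁ e^(−t/τ₁) − τ₂ e^(−t/τ₂))/(τ₁ − τ₂)].
At t = 14.4: e^(−t/τ₁) = 0.43869, e^(−t/τ₂) = 0.25883.
C₂ = 2.55·[1 − (17.477·0.43869 − 10.654·0.25883)/(6.8224)] = 2.55·0.28043 = 0.71509 mg/L.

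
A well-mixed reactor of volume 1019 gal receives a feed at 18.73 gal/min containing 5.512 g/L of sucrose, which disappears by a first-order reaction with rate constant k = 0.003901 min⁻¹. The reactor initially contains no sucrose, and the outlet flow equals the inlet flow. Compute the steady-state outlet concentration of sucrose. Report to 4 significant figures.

V dC/dt = Q(C_in − C) − k V C.
At steady state: 0 = Q C_in − (Q + kV) C_ss, so C_ss = Q C_in/(Q + kV).
C_ss = 18.73·5.512/(18.73 + 0.003901·1019) = 103.240/22.7051 = 4.54698 g/L.

4.547 g/L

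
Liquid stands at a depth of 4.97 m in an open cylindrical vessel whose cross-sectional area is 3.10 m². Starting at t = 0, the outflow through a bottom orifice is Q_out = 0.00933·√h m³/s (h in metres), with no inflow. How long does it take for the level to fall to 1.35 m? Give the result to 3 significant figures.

With no inflow, A dh/dt = −0.00933 √h.
This is separable: 2 d(√h)/dt = −0.00933/A, so √h = √h₀ − (0.00933/(2A)) t.
t = 2A(√h₀ − √h)/0.00933 = 2·3.10·(√4.97 − √1.35)/0.00933
  = 6.2000 × (2.2293 − 1.1619) / 0.00933 = 709.35 s.

709 s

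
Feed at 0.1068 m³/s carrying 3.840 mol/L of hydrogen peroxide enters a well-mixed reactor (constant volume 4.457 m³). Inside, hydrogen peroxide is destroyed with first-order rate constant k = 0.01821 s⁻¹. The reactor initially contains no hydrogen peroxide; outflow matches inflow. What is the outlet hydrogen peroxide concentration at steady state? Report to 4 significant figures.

2.182 mol/L

Species balance: V dC/dt = Q C_in − Q C − k V C.
Steady state (dC/dt = 0): C_ss = Q C_in/(Q + kV) = C_in/(1 + kV/Q).
C_ss = 0.1068·3.840/(0.1068 + 0.01821·4.457) = 0.410112/0.187962 = 2.18189 mol/L.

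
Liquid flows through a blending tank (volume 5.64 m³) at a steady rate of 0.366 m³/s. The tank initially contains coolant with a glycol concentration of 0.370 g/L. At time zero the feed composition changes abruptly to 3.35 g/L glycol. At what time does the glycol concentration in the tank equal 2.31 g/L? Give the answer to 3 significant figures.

16.2 s

Accumulation = in − out for the solute gives V dC/dt = Q(C_in − C), so τ = V/Q = 15.410 s.
C(t) = C_in + (C₀ − C_in) e^(−t/τ). Set C = 2.31 and solve for t:
e^(−t/τ) = (C − C_in)/(C₀ − C_in) = (2.31 − 3.35)/(0.370 − 3.35) = 0.34899
t = −τ ln(…) = 15.410 × 1.0527 = 16.222 s.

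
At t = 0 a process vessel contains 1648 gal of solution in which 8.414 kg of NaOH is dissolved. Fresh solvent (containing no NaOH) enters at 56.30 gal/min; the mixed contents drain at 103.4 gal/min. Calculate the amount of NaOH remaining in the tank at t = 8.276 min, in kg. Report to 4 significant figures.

Total volume: dV/dt = Q_in − Q_out = -47.1000 gal/min, so V(t) = 1648 − 47.1000 t and V(8.276) = 1258.20 gal.
Species balance (pure solvent in): dm/dt = −Q_out · m/V(t).
Separate: dm/m = −Q_out dt/V(t) ⇒ ln(m/m₀) = −(Q_out/(Q_in−Q_out)) ln(V/V₀).
m = m₀ (V₀/V)^(Q_out/(Q_in−Q_out)) = 8.414 × (1648/1258.20)^(-2.19533) = 4.65258 kg.

4.653 kg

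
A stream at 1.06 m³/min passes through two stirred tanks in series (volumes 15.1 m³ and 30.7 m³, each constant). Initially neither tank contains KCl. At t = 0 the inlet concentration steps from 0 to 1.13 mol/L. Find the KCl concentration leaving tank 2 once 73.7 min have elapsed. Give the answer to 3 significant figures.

Time constants: τᵢ = Vᵢ/Q for each well-mixed tank.
τ₁ = 15.1/1.06 = 14.245 min; τ₂ = 30.7/1.06 = 28.962 min.
Tank 1: C₁ = C_in(1 − e^(−t/τ₁)). Tank 2 (τ₁ ≠ τ₂): C₂ = C_in[1 − (τ₁ e^(−t/τ₁) − τ₂ e^(−t/τ₂))/(τ₁ − τ₂)].
At t = 73.7: e^(−t/τ₁) = 0.0056639, e^(−t/τ₂) = 0.078497.
C₂ = 1.13·[1 − (14.245·0.0056639 − 28.962·0.078497)/(-14.717)] = 1.13·0.85100 = 0.96163 mol/L.

0.962 mol/L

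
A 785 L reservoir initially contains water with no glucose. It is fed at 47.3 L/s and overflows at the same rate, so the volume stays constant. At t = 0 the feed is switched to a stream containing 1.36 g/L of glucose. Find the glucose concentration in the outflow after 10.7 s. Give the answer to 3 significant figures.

Mass balance on the solute (V constant): V dC/dt = Q(C_in − C).
Rewrite as dC/dt + C/τ = C_in/τ, τ = V/Q = 16.596 s.
Integrating: C(t) = C_in + (C₀ − C_in) e^(−t/τ).
C(10.7) = 1.36 + (0 − 1.36)·e^(−10.7/16.596) = 1.36 + (-1.3600)·0.52481 = 0.64626 g/L.

0.646 g/L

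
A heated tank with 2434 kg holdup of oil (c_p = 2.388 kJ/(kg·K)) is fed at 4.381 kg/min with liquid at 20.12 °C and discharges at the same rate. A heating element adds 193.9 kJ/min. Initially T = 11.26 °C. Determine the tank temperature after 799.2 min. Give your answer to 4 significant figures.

M c_p dT/dt = ṁ c_p (T_in − T) + Q̇.
τ = M/ṁ = 555.581 min; T_ss = T_in + Q̇/(ṁ c_p) = 20.12 + 193.9/(4.381·2.388) = 38.6540 °C.
Integrating: T(t) = T_ss + (T₀ − T_ss) e^(−t/τ).
T(799.2) = 38.6540 + (-27.3940)·e^(−799.2/555.581) = 38.6540 + (-27.3940)·0.237285 = 32.1539 °C.

32.15 °C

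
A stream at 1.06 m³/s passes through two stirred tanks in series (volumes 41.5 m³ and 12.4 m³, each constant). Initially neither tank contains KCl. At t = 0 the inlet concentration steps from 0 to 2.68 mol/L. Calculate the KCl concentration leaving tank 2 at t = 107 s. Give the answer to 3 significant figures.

Each tank obeys Vᵢ dCᵢ/dt = Q(Cᵢ₋₁ − Cᵢ), so τᵢ = Vᵢ/Q.
τ₁ = 41.5/1.06 = 39.151 s; τ₂ = 12.4/1.06 = 11.698 s.
Solving the cascade with C₁(0)=C₂(0)=0 gives C₂(t) = C_in[1 − (τ₁ e^(−t/τ₁) − τ₂ e^(−t/τ₂))/(τ₁ − τ₂)].
At t = 107: e^(−t/τ₁) = 0.065023, e^(−t/τ₂) = 0.00010656.
C₂ = 2.68·[1 − (39.151·0.065023 − 11.698·0.00010656)/(27.453)] = 2.68·0.90731 = 2.4316 mol/L.

2.43 mol/L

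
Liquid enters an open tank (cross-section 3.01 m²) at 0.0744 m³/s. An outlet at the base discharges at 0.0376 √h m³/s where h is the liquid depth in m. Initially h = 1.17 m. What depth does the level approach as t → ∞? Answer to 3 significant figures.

A dh/dt = Q_in − 0.0376 √h. Steady state requires inflow = outflow:
Q_in = 0.0376 √h_ss ⇒ √h_ss = 0.0744/0.0376 = 1.9787.
h_ss = 1.9787² = 3.9153 m. (Since h₀ = 1.17 m < h_ss, the level will rise toward this value.)

3.92 m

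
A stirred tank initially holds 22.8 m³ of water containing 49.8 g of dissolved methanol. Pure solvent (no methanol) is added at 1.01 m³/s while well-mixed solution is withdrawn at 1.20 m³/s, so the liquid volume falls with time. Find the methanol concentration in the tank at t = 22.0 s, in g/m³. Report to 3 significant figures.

0.744 g/m³

Total volume: dV/dt = Q_in − Q_out = -0.19000 m³/s, so V(t) = 22.8 − 0.19000 t and V(22.0) = 18.620 m³.
Species balance (pure solvent in): dm/dt = −Q_out · m/V(t).
Separate: dm/m = −Q_out dt/V(t) ⇒ ln(m/m₀) = −(Q_out/(Q_in−Q_out)) ln(V/V₀).
m = m₀ (V₀/V)^(Q_out/(Q_in−Q_out)) = 49.8 × (22.8/18.620)^(-6.3158) = 13.859 g.
C = m/V = 13.859/18.620 = 0.74429 g/m³.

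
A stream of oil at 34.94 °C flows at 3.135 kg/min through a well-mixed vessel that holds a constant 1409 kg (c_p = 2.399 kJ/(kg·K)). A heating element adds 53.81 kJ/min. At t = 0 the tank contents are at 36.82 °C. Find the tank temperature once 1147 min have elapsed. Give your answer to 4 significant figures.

41.68 °C

M c_p dT/dt = ṁ c_p (T_in − T) + Q̇.
Rearrange: dT/dt = (T_ss − T)/τ with τ = M/ṁ = 449.442 min and T_ss = T_in + Q̇/(ṁ c_p) = 42.0948 °C.
Integrating: T(t) = T_ss + (T₀ − T_ss) e^(−t/τ).
T(1147) = 42.0948 + (-5.27476)·e^(−1147/449.442) = 42.0948 + (-5.27476)·0.0779214 = 41.6837 °C.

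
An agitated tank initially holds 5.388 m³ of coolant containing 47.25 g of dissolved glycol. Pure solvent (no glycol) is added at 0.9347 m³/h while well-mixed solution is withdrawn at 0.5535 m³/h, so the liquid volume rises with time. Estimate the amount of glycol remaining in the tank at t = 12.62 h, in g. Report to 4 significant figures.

Total volume: dV/dt = Q_in − Q_out = 0.381200 m³/h, so V(t) = 5.388 + 0.381200 t and V(12.62) = 10.1987 m³.
No glycol enters, so dm/dt = −Q_out · (m/V).
Separate: dm/m = −Q_out dt/V(t) ⇒ ln(m/m₀) = −(Q_out/(Q_in−Q_out)) ln(V/V₀).
m = m₀ (V₀/V)^(Q_out/(Q_in−Q_out)) = 47.25 × (5.388/10.1987)^(1.45199) = 18.7080 g.

18.71 g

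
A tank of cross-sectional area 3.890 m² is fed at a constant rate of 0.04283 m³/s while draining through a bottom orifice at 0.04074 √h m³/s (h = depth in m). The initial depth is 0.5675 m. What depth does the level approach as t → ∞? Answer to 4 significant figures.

A dh/dt = Q_in − 0.04074 √h. Steady state requires inflow = outflow:
Q_in = 0.04074 √h_ss ⇒ √h_ss = 0.04283/0.04074 = 1.05130.
h_ss = 1.05130² = 1.10523 m. (Since h₀ = 0.5675 m < h_ss, the level will rise toward this value.)

1.105 m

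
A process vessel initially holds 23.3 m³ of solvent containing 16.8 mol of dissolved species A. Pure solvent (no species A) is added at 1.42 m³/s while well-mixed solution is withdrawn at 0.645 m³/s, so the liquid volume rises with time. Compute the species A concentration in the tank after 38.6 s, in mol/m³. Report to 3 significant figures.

Let m(t) be the amount of species A. Volume: V(t) = V₀ + (Q_in − Q_out) t = 23.3 + 0.77500 t; V(38.6) = 53.215 m³.
Solute balance: dm/dt = 0 − Q_out C = −Q_out m/V(t).
dm/m = −Q_out dt/(V₀ + 0.77500 t); integrating gives ln(m/m₀) = −(Q_out/(Q_in−Q_out)) ln(V/V₀).
m = m₀ (V₀/V)^(Q_out/(Q_in−Q_out)) = 16.8 × (23.3/53.215)^(0.83226) = 8.4488 mol.
C = m/V = 8.4488/53.215 = 0.15877 mol/m³.

0.159 mol/m³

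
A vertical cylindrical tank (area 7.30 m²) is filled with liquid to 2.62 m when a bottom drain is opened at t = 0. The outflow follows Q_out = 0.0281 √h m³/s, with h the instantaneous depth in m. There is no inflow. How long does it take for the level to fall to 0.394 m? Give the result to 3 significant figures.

515 s

With no inflow, A dh/dt = −0.0281 √h.
Separate and integrate: 2(√h − √h₀) = −(0.0281/A) t.
t = 2A(√h₀ − √h)/0.0281 = 2·7.30·(√2.62 − √0.394)/0.0281
  = 14.600 × (1.6186 − 0.62769) / 0.0281 = 514.87 s.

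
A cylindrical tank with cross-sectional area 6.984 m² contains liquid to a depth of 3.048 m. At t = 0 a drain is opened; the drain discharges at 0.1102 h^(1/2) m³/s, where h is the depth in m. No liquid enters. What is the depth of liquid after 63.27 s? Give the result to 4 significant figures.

With no inflow, A dh/dt = −0.1102 √h.
∫ h^(−1/2) dh = −(0.1102/A) ∫ dt, giving 2√h = 2√h₀ − (0.1102/A) t.
√h = √3.048 − 0.1102·63.27/(2·6.984) = 1.74585 − 0.499166 = 1.24669.
h = 1.24669² = 1.55423 m.

1.554 m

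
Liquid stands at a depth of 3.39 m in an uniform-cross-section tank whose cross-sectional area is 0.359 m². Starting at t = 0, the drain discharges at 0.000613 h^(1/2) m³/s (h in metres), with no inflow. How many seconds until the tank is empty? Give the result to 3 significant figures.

With no inflow, A dh/dt = −0.000613 √h.
Separate and integrate: 2(√h − √h₀) = −(0.000613/A) t.
Tank is empty when √h = 0: t_empty = 2A√h₀/0.000613.
t_empty = 2·0.359·√3.39/0.000613 = 0.71800·1.8412/0.000613 = 2156.6 s.

2160 s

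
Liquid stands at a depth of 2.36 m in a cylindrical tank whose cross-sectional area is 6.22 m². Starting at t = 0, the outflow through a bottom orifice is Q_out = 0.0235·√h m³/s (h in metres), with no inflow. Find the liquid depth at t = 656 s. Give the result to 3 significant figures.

With no inflow, A dh/dt = −0.0235 √h.
Separate and integrate: 2(√h − √h₀) = −(0.0235/A) t.
√h = √2.36 − 0.0235·656/(2·6.22) = 1.5362 − 1.2392 = 0.29700.
h = 0.29700² = 0.088210 m.

0.0882 m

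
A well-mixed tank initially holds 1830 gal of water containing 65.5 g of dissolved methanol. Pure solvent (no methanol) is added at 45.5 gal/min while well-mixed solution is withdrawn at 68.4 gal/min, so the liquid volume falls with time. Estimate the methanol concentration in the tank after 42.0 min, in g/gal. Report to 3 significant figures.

0.00814 g/gal

Total volume: dV/dt = Q_in − Q_out = -22.900 gal/min, so V(t) = 1830 − 22.900 t and V(42.0) = 868.20 gal.
No methanol enters, so dm/dt = −Q_out · (m/V).
Separate: dm/m = −Q_out dt/V(t) ⇒ ln(m/m₀) = −(Q_out/(Q_in−Q_out)) ln(V/V₀).
m = m₀ (V₀/V)^(Q_out/(Q_in−Q_out)) = 65.5 × (1830/868.20)^(-2.9869) = 7.0630 g.
C = m/V = 7.0630/868.20 = 0.0081352 g/gal.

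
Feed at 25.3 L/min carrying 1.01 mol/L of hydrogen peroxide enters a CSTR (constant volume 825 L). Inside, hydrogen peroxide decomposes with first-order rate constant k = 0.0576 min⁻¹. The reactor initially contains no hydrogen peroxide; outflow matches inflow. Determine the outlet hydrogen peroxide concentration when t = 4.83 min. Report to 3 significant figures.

Species balance: V dC/dt = Q C_in − Q C − k V C.
This is linear with rate a = Q/V + k = 0.088267 min⁻¹.
C_ss = Q C_in/(Q + kV) = 0.35091 mol/L; C(t) = C_ss + (C₀ − C_ss) e^(−a t).
C(4.83) = 0.35091 + (-0.35091)·e^(−0.088267·4.83) = 0.35091 + (-0.35091)·0.65290 = 0.12180 mol/L.

0.122 mol/L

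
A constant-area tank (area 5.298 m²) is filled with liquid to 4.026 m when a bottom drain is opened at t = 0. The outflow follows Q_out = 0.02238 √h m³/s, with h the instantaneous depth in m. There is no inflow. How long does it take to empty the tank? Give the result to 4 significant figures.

Accumulation of liquid (constant cross-section A): A dh/dt = −0.02238 √h.
Separate and integrate: 2(√h − √h₀) = −(0.02238/A) t.
Tank is empty when √h = 0: t_empty = 2A√h₀/0.02238.
t_empty = 2·5.298·√4.026/0.02238 = 10.5960·2.00649/0.02238 = 949.989 s.

950.0 s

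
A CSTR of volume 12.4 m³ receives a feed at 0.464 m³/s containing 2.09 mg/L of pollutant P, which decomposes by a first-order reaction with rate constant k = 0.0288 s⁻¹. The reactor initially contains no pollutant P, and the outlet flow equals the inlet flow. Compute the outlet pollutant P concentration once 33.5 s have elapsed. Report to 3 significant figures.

V dC/dt = Q(C_in − C) − k V C.
dC/dt = (Q/V) C_in − (Q/V + k) C; effective rate a = Q/V + k = 0.037419 + 0.0288 = 0.066219 s⁻¹.
C_ss = Q C_in/(Q + kV) = 1.1810 mg/L; C(t) = C_ss + (C₀ − C_ss) e^(−a t).
C(33.5) = 1.1810 + (-1.1810)·e^(−0.066219·33.5) = 1.1810 + (-1.1810)·0.10879 = 1.0525 mg/L.

1.05 mg/L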